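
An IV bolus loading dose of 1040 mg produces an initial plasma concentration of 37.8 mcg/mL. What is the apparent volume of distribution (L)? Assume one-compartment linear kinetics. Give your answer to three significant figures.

27.5 L

Immediately after an IV bolus, C₀ = Dose / Vd, so Vd = Dose / C₀.
Vd = 1040 / 37.8 = 27.51 L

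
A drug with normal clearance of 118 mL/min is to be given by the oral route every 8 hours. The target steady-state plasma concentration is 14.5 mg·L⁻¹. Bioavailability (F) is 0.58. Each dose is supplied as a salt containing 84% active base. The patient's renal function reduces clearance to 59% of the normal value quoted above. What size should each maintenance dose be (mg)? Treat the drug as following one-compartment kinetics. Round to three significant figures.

Convert clearance: 118 mL/min × 60 min/h ÷ 1000 mL/L = 7.080 L/h
Patient clearance = 0.59 × 7.080 = 4.177 L/h
D = CL × Css × τ / F / S = 4.177 × 14.5 × 8 / 0.58 / 0.84 = 994.5 mg

995 mg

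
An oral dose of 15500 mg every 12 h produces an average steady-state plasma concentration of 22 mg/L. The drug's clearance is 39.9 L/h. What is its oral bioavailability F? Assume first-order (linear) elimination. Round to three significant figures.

F·D/τ = CL·Css at steady state → F = CL·Css·τ / D.
F = 39.9 × 22 × 12 / 15500 = 0.680

0.680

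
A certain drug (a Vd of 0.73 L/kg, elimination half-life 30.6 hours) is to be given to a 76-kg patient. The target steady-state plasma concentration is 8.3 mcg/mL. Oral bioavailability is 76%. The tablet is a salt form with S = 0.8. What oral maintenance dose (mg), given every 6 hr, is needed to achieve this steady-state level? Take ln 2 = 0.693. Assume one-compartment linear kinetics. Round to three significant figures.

103 mg

Vd(total) = 76 kg × 0.73 L/kg = 55.48 L
k = 0.693/30.6 = 0.02265 h⁻¹, so CL = k·Vd = 0.02265 × 55.48 = 1.257 L/h
D = CL × Css × τ / F / S = 1.257 × 8.3 × 6 / 0.76 / 0.8 = 103.0 mg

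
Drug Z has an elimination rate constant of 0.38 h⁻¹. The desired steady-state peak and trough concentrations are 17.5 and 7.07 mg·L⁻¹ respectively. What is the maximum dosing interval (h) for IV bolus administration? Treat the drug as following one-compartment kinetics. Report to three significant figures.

2.39 h

Between IV bolus doses, concentration decays as C = C₀·e^(−kτ), so C_peak/C_trough = e^(kτ).
τ_max = ln(C_peak/C_trough) / k = ln(17.5/7.07) / 0.3800 = 0.9063 / 0.3800 = 2.385 h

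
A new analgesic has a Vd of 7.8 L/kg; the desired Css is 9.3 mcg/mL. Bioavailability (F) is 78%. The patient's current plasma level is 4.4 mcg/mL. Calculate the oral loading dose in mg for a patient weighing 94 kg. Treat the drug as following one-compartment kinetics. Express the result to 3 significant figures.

4610 mg

Vd(total) = 94 kg × 7.8 L/kg = 733.2 L
Concentration deficit ΔC = 9.3 − 4.4 = 4.900 mg/L
LD = Vd × ΔC / F = 733.2 × 4.900 / 0.78 = 4606 mg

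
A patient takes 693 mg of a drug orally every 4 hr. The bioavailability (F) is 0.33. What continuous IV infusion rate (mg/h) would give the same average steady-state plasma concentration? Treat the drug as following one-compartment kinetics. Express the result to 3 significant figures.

Equivalent systemic input: infusion rate = F·D/τ.
Rate = 0.33 × 693 / 4 = 57.17 mg/h

57.2 mg/h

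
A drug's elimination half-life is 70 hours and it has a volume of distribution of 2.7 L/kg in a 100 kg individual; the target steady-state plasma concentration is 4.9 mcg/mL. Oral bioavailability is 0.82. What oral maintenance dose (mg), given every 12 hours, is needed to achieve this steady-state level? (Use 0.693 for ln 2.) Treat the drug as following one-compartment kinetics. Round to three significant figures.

192 mg

Vd = 2.7 L/kg × 100 kg = 270.0 L
CL = 0.693 × Vd / t½ = 0.693 × 270.0 / 70 = 2.673 L/h
D = CL × Css × τ / F = 2.673 × 4.9 × 12 / 0.82 = 191.7 mg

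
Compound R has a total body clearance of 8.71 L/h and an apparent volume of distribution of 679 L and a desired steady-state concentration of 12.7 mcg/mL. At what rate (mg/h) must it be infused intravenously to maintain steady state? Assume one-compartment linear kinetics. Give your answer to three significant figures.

Maintenance depends on clearance, not Vd — rate in must match rate out.
Rate = CL × Css = 8.710 × 12.7 = 110.6 mg/h

111 mg/h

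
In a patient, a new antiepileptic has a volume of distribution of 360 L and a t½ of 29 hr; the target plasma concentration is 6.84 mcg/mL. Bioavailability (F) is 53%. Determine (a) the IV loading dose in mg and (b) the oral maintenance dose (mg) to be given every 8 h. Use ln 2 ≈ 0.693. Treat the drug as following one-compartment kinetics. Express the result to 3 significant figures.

(a) 2460 mg; (b) 888 mg

LD = Vd × C = 360.0 × 6.84 = 2462 mg
CL = 0.693 × Vd / t½ = 0.693 × 360.0 / 29 = 8.603 L/h
D = CL × Css × τ / F = 8.603 × 6.84 × 8 / 0.53 = 888.2 mg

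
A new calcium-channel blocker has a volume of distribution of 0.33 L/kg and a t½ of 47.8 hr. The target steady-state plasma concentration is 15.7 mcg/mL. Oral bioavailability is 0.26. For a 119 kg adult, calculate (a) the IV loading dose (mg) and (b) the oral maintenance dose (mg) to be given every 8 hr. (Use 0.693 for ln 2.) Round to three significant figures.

Total Vd = 0.33 × 119 = 39.27 L
LD = Vd × C = 39.27 × 15.7 = 616.5 mg
CL = 0.693 × Vd / t½ = 0.693 × 39.27 / 47.8 = 0.5693 L/h
D = CL × Css × τ / F = 0.5693 × 15.7 × 8 / 0.26 = 275.0 mg

(a) 617 mg; (b) 275 mg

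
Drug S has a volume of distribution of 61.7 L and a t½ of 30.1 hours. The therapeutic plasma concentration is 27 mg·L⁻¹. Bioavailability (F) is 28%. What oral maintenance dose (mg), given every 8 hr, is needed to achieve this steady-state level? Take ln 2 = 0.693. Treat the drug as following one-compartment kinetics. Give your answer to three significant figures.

CL = 0.693 × Vd / t½ = 0.693 × 61.70 / 30.1 = 1.421 L/h
D = CL × Css × τ / F = 1.421 × 27 × 8 / 0.28 = 1096 mg

1100 mg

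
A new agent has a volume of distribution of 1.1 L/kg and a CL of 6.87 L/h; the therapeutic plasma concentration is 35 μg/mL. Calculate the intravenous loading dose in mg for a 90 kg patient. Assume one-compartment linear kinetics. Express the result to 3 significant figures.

Total Vd = 1.1 × 90 = 99.00 L
LD = Vd × C = 99.00 × 35.00 = 3465 mg

3470 mg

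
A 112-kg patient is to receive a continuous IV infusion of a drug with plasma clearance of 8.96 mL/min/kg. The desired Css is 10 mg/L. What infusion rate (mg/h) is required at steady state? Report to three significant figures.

602 mg/h

CL = 8.96 mL/min/kg × 112 kg = 1004 mL/min = 1004 × 60/1000 = 60.24 L/h
Rate = CL × Css = 60.24 × 10 = 602.4 mg/h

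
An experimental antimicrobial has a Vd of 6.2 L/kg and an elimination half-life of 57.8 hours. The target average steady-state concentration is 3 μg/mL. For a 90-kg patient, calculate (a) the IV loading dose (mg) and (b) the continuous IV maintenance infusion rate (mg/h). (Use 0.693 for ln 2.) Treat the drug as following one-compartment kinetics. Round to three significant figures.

(a) 1670 mg; (b) 20.1 mg/h

Total Vd = 6.2 × 90 = 558.0 L
LD = Vd × C = 558.0 × 3 = 1674 mg
CL = 0.693 × Vd / t½ = 0.693 × 558.0 / 57.8 = 6.690 L/h
Infusion rate = CL × Css = 6.690 × 3 = 20.07 mg/h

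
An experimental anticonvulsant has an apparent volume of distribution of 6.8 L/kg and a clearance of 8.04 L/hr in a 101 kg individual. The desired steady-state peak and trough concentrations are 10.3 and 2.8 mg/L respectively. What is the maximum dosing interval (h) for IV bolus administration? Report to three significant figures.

111 h

Vd = 6.8 L/kg × 101 kg = 686.8 L
k = CL / Vd = 8.040 / 686.8 = 0.01171 h⁻¹
Between IV bolus doses, concentration decays as C = C₀·e^(−kτ), so C_peak/C_trough = e^(kτ).
τ_max = ln(C_peak/C_trough) / k = ln(10.3/2.8) / 0.01171 = 1.303 / 0.01171 = 111.3 h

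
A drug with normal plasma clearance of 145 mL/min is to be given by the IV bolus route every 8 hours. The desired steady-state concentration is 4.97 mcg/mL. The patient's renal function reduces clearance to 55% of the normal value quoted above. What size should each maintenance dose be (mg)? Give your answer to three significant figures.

190 mg

CL = 145 mL/min = 145 × 0.06 = 8.700 L/h
Patient clearance = 0.55 × 8.700 = 4.785 L/h
D = CL × Css × τ = 4.785 × 4.97 × 8 = 190.3 mg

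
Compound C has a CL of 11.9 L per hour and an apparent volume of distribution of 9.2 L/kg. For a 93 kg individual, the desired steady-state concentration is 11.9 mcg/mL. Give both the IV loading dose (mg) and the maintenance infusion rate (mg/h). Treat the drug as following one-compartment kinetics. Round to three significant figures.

Vd = 9.2 L/kg × 93 kg = 855.6 L
LD = Vd · C_target = 855.6 × 11.9 = 10180 mg
Maintenance: replace elimination → rate = CL × Css = 11.90 × 11.9 = 141.6 mg/h

(a) 10200 mg; (b) 142 mg/h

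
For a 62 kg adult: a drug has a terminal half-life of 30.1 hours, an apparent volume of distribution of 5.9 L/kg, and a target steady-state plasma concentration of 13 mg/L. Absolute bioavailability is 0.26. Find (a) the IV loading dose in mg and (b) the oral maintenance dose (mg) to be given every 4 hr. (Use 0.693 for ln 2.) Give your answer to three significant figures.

(a) 4760 mg; (b) 1680 mg

Vd = 5.9 L/kg × 62 kg = 365.8 L
LD = Vd × C = 365.8 × 13 = 4755 mg
CL = 0.693 × Vd / t½ = 0.693 × 365.8 / 30.1 = 8.422 L/h
D = CL × Css × τ / F = 8.422 × 13 × 4 / 0.26 = 1684 mg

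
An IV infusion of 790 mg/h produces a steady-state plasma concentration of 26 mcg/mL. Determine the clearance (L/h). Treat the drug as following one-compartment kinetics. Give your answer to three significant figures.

At steady state, infusion rate = CL × Css, so CL = rate / Css.
CL = 790 / 26 = 30.38 L/h

30.4 L/h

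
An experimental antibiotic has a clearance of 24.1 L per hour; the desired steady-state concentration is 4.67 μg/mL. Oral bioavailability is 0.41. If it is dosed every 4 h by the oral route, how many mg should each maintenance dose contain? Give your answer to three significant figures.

1100 mg

D = CL × Css × τ / F = 24.10 × 4.67 × 4 / 0.41 = 1098 mg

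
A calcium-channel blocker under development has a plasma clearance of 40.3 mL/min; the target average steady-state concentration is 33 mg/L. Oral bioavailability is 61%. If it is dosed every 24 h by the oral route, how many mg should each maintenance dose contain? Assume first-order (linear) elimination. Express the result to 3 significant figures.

Convert clearance: 40.3 mL/min × 60 min/h ÷ 1000 mL/L = 2.418 L/h
D = CL × Css × τ / F = 2.418 × 33 × 24 / 0.61 = 3139 mg

3140 mg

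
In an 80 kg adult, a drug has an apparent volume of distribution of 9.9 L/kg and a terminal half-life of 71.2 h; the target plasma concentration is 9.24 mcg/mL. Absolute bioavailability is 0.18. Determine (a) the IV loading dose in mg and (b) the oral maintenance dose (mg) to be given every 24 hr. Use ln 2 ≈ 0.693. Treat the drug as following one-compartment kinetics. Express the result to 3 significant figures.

(a) 7320 mg; (b) 9500 mg

Vd(total) = 80 kg × 9.9 L/kg = 792.0 L
LD = Vd × C = 792.0 × 9.24 = 7318 mg
CL = 0.693 × Vd / t½ = 0.693 × 792.0 / 71.2 = 7.709 L/h
D = CL × Css × τ / F = 7.709 × 9.24 × 24 / 0.18 = 9497 mg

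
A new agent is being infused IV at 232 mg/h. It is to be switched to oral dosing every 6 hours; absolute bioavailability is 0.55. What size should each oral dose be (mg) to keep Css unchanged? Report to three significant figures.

2530 mg

To maintain the same Css, the systemic dosing rate must be unchanged: F·D/τ = infusion rate.
D = rate × τ / F = 232 × 6 / 0.55 = 2531 mg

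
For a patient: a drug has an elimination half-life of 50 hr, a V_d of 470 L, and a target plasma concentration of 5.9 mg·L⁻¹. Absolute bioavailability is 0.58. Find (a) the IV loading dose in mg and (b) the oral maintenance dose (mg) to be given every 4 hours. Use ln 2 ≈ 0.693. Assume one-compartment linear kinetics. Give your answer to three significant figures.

LD = Vd × C = 470.0 × 5.9 = 2773 mg
CL = 0.693 × Vd / t½ = 0.693 × 470.0 / 50 = 6.514 L/h
D = CL × Css × τ / F = 6.514 × 5.9 × 4 / 0.58 = 265.1 mg

(a) 2770 mg; (b) 265 mg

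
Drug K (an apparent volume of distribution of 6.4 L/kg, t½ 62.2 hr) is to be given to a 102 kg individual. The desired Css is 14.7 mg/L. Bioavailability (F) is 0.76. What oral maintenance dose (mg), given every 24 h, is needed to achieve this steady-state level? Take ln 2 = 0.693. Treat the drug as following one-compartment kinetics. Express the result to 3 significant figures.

3380 mg

Vd = 6.4 L/kg × 102 kg = 652.8 L
k = 0.693/62.2 = 0.01114 h⁻¹, so CL = k·Vd = 0.01114 × 652.8 = 7.272 L/h
D = CL × Css × τ / F = 7.272 × 14.7 × 24 / 0.76 = 3376 mg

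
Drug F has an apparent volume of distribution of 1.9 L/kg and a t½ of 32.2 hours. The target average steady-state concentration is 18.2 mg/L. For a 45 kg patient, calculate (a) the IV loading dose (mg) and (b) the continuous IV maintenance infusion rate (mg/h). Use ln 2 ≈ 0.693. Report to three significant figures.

(a) 1560 mg; (b) 33.5 mg/h

Vd = 1.9 L/kg × 45 kg = 85.50 L
LD = Vd × C = 85.50 × 18.2 = 1556 mg
CL = 0.693 × Vd / t½ = 0.693 × 85.50 / 32.2 = 1.840 L/h
Infusion rate = CL × Css = 1.840 × 18.2 = 33.49 mg/h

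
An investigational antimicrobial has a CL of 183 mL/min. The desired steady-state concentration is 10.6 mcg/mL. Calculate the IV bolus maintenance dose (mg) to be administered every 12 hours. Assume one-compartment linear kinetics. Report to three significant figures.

Convert clearance: 183 mL/min × 60 min/h ÷ 1000 mL/L = 10.98 L/h
D = CL × Css × τ = 10.98 × 10.6 × 12 = 1397 mg

1400 mg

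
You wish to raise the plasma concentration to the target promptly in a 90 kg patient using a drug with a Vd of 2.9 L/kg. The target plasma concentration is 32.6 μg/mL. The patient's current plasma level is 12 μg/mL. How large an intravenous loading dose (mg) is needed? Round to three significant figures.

Vd = 2.9 L/kg × 90 kg = 261.0 L
Concentration deficit ΔC = 32.6 − 12 = 20.60 mg/L
LD = Vd × ΔC = 261.0 × 20.60 = 5377 mg

5380 mg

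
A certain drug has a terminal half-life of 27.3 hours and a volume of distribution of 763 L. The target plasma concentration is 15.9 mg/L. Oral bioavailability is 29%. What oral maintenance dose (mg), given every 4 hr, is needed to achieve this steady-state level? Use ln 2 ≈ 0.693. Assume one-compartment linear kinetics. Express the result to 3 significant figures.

CL = ln 2 · Vd / t½ = 0.693 × 763.0 / 27.3 = 19.37 L/h
D = CL × Css × τ / F = 19.37 × 15.9 × 4 / 0.29 = 4248 mg

4250 mg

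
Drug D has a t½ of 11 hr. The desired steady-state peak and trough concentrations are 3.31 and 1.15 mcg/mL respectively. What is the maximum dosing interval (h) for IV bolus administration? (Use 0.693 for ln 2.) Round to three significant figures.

k = 0.693 / t½ = 0.693 / 11 = 0.06300 h⁻¹
Between IV bolus doses, concentration decays as C = C₀·e^(−kτ), so C_peak/C_trough = e^(kτ).
τ_max = ln(C_peak/C_trough) / k = ln(3.31/1.15) / 0.06300 = 1.057 / 0.06300 = 16.78 h

16.8 h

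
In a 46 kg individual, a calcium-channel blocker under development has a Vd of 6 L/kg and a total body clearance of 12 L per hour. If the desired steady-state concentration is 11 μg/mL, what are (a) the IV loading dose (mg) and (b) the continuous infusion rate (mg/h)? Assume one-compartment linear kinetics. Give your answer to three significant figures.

(a) 3040 mg; (b) 132 mg/h

Vd(total) = 46 kg × 6 L/kg = 276.0 L
Loading dose = Vd × C = 276.0 × 11 = 3036 mg
Infusion rate = 12.00 L/h × 11 mg/L = 132.0 mg/h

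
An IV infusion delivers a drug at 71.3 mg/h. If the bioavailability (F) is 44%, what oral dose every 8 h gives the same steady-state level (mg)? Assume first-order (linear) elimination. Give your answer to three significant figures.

To maintain the same Css, the systemic dosing rate must be unchanged: F·D/τ = infusion rate.
D = rate × τ / F = 71.3 × 8 / 0.44 = 1296 mg

1300 mg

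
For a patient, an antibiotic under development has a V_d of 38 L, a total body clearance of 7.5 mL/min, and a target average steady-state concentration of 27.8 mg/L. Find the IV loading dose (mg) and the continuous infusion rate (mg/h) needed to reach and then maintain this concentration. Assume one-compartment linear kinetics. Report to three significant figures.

(a) 1060 mg; (b) 12.5 mg/h

Loading dose = Vd × C = 38.00 × 27.8 = 1056 mg
CL = 7.5 mL/min × 60/1000 = 0.4500 L/h
Infusion rate = 0.4500 L/h × 27.8 mg/L = 12.51 mg/h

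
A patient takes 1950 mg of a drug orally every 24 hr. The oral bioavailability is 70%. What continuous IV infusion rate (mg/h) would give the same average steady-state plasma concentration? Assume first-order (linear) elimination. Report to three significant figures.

56.9 mg/h

Equivalent systemic input: infusion rate = F·D/τ.
Rate = 0.7 × 1950 / 24 = 56.88 mg/h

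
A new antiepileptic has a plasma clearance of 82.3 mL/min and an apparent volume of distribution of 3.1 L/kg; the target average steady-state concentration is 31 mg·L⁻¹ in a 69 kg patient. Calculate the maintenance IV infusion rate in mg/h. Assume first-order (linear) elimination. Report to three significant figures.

CL = 82.3 mL/min = 82.3 × 0.06 = 4.938 L/h
At steady state, infusion rate equals elimination rate: rate in = CL × Css.
R₀ = 4.938 × 31 = 153.1 mg/h

153 mg/h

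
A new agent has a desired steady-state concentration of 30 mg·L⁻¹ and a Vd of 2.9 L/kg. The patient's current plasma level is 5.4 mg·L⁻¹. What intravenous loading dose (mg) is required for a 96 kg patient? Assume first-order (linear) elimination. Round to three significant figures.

6850 mg

Vd(total) = 96 kg × 2.9 L/kg = 278.4 L
The loading dose fills Vd to the target concentration.
Concentration deficit ΔC = 30 − 5.4 = 24.60 mg/L
LD = Vd × ΔC = 278.4 × 24.60 = 6849 mg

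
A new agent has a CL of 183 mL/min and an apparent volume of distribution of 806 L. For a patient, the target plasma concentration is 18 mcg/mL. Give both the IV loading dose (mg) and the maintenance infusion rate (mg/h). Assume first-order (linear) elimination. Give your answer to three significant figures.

Loading: fill Vd to C_target → 806.0 L × 18 mg/L = 14510 mg
CL = 183 mL/min = 183 × 0.06 = 10.98 L/h
Maintenance: replace elimination → rate = CL × Css = 10.98 × 18 = 197.6 mg/h

(a) 14500 mg; (b) 198 mg/h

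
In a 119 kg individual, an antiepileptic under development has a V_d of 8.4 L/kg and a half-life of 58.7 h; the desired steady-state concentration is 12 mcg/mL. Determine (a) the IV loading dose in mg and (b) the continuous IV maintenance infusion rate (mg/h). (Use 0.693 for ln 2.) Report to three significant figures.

(a) 12000 mg; (b) 142 mg/h

Vd = 8.4 L/kg × 119 kg = 999.6 L
LD = Vd × C = 999.6 × 12 = 12000 mg
CL = 0.693 × Vd / t½ = 0.693 × 999.6 / 58.7 = 11.80 L/h
Infusion rate = CL × Css = 11.80 × 12 = 141.6 mg/h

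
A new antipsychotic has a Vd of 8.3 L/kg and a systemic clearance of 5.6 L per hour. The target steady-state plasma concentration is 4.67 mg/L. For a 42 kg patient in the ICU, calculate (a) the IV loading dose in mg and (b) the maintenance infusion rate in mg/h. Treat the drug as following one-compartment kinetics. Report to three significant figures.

(a) 1630 mg; (b) 26.2 mg/h

Total Vd = 8.3 × 42 = 348.6 L
Loading dose = Vd × C = 348.6 × 4.67 = 1628 mg
Maintenance: replace elimination → rate = CL × Css = 5.600 × 4.67 = 26.15 mg/h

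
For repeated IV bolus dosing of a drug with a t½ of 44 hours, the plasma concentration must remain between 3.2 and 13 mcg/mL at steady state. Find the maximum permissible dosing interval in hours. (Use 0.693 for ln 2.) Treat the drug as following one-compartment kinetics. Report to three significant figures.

89.0 h

k = 0.693 / t½ = 0.693 / 44 = 0.01575 h⁻¹
Between IV bolus doses, concentration decays as C = C₀·e^(−kτ), so C_peak/C_trough = e^(kτ).
τ_max = ln(C_peak/C_trough) / k = ln(13/3.2) / 0.01575 = 1.402 / 0.01575 = 89.02 h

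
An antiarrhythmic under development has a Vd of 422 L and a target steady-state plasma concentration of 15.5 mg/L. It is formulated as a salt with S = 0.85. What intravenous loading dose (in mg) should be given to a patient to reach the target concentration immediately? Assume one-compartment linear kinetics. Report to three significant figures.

7700 mg

The loading dose fills Vd to the target concentration.
LD = Vd × C / S = 422.0 × 15.50 / 0.85 = 7695 mg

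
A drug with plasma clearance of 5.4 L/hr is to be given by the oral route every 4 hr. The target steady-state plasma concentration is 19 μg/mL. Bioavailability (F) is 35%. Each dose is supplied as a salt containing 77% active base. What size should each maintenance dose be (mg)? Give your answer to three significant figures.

1520 mg

D = CL × Css × τ / F / S = 5.400 × 19 × 4 / 0.35 / 0.77 = 1523 mg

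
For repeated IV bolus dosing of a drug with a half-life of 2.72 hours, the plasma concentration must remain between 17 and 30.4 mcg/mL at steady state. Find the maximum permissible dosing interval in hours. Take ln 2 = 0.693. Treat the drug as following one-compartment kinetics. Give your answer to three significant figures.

k = 0.693 / t½ = 0.693 / 2.72 = 0.2548 h⁻¹
Between IV bolus doses, concentration decays as C = C₀·e^(−kτ), so C_peak/C_trough = e^(kτ).
τ_max = ln(C_peak/C_trough) / k = ln(30.4/17) / 0.2548 = 0.5812 / 0.2548 = 2.281 h

2.28 h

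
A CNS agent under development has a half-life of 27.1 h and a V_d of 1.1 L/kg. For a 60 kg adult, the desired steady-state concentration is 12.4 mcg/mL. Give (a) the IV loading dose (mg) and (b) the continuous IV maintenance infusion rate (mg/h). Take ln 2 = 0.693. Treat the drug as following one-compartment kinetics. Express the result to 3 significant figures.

Vd = 1.1 L/kg × 60 kg = 66.00 L
LD = Vd × C = 66.00 × 12.4 = 818.4 mg
CL = 0.693 × Vd / t½ = 0.693 × 66.00 / 27.1 = 1.688 L/h
Infusion rate = CL × Css = 1.688 × 12.4 = 20.93 mg/h

(a) 818 mg; (b) 20.9 mg/h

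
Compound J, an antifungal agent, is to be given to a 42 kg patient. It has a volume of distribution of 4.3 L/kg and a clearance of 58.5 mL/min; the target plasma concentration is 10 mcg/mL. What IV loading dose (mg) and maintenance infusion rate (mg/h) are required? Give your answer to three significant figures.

(a) 1810 mg; (b) 35.1 mg/h

Vd(total) = 42 kg × 4.3 L/kg = 180.6 L
Loading: fill Vd to C_target → 180.6 L × 10 mg/L = 1806 mg
CL = 58.5 mL/min = 58.5 × 0.06 = 3.510 L/h
Infusion rate = 3.510 L/h × 10 mg/L = 35.10 mg/h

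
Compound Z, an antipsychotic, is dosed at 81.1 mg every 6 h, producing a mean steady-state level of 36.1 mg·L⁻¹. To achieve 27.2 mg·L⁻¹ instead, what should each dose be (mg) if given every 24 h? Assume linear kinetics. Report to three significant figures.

244 mg

For first-order elimination, Css ∝ F·D/(CL·τ); F and CL are unchanged, so Css ∝ D/τ.
D₂ = D₁ × (Css,target / Css,current) × (τ₂/τ₁) = 81.1 × (27.2/36.1) × (24/6) = 244.4 mg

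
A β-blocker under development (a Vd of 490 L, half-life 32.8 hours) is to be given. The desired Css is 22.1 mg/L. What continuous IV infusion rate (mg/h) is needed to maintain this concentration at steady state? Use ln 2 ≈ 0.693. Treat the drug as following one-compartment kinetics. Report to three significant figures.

229 mg/h

CL = 0.693 × Vd / t½ = 0.693 × 490.0 / 32.8 = 10.35 L/h
Infusion rate = CL × Css = 10.35 × 22.1 = 228.7 mg/h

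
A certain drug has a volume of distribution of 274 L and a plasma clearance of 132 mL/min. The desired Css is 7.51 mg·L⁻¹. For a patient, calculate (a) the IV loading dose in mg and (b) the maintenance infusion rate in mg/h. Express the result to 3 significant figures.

(a) 2060 mg; (b) 59.5 mg/h

Loading: fill Vd to C_target → 274.0 L × 7.51 mg/L = 2058 mg
CL = 132 mL/min = 132 × 0.06 = 7.920 L/h
Infusion rate = 7.920 L/h × 7.51 mg/L = 59.48 mg/h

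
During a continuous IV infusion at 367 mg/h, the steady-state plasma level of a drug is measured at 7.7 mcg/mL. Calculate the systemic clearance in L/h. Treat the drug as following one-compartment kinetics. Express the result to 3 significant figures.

47.7 L/h

At steady state, infusion rate = CL × Css, so CL = rate / Css.
CL = 367 / 7.7 = 47.66 L/h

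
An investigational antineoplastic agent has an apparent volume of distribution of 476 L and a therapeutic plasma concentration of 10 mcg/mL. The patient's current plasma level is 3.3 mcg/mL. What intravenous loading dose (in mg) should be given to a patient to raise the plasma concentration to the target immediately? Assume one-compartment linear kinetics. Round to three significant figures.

3190 mg

The loading dose fills Vd to the target concentration.
Concentration deficit ΔC = 10 − 3.3 = 6.700 mg/L
LD = Vd × ΔC = 476.0 × 6.700 = 3189 mg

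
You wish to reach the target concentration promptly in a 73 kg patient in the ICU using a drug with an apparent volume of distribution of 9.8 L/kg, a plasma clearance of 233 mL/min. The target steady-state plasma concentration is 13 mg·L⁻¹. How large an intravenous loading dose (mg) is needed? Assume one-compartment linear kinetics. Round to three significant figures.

9300 mg

Vd = 9.8 L/kg × 73 kg = 715.4 L
LD is governed by Vd — clearance does not enter the loading-dose calculation.
LD = Vd × C = 715.4 × 13.00 = 9300 mg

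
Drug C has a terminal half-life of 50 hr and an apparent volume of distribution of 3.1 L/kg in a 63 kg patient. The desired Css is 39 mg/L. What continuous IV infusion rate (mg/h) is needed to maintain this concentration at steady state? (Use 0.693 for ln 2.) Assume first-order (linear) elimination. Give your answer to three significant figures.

106 mg/h

Total Vd = 3.1 × 63 = 195.3 L
CL = 0.693 × Vd / t½ = 0.693 × 195.3 / 50 = 2.707 L/h
Infusion rate = CL × Css = 2.707 × 39 = 105.6 mg/h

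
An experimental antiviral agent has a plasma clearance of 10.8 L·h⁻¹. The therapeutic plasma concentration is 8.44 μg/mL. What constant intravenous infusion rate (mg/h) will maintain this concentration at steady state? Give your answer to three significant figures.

At steady state, infusion rate equals elimination rate: rate in = CL × Css.
Rate = CL × Css = 10.80 × 8.44 = 91.15 mg/h

91.2 mg/h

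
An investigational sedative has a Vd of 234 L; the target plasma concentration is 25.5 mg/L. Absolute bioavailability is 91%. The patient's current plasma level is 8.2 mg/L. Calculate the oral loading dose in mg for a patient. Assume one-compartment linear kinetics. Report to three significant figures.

4450 mg

The loading dose fills Vd to the target concentration.
Concentration deficit ΔC = 25.5 − 8.2 = 17.30 mg/L
LD = Vd × ΔC / F = 234.0 × 17.30 / 0.91 = 4449 mg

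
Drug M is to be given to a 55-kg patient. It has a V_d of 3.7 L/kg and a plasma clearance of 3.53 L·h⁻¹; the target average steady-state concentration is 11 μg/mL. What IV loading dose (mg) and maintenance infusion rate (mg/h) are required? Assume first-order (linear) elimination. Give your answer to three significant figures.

Vd = 3.7 L/kg × 55 kg = 203.5 L
LD = Vd · C_target = 203.5 × 11 = 2239 mg
Maintenance: replace elimination → rate = CL × Css = 3.530 × 11 = 38.83 mg/h

(a) 2240 mg; (b) 38.8 mg/h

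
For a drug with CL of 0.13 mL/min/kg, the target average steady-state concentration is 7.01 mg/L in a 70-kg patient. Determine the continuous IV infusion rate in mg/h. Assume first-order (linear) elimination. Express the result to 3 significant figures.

CL = 0.13 mL/min/kg × 70 kg = 9.100 mL/min = 9.100 × 60/1000 = 0.5460 L/h
Infusion rate = CL · Css = 0.5460 L/h × 7.01 mg/L = 3.827 mg/h

3.83 mg/h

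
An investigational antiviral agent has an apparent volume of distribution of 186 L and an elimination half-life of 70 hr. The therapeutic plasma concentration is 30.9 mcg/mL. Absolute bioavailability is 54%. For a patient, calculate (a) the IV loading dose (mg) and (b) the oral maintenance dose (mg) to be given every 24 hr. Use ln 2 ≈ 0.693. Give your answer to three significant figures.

(a) 5750 mg; (b) 2530 mg

LD = Vd × C = 186.0 × 30.9 = 5747 mg
CL = 0.693 × Vd / t½ = 0.693 × 186.0 / 70 = 1.841 L/h
D = CL × Css × τ / F = 1.841 × 30.9 × 24 / 0.54 = 2528 mg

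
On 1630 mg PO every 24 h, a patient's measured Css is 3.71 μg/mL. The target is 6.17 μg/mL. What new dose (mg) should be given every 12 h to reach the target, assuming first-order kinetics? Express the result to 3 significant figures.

With linear kinetics, Css is proportional to dose rate (D/τ) at fixed clearance.
D₂ = D₁ × (Css,target / Css,current) × (τ₂/τ₁) = 1630 × (6.17/3.71) × (12/24) = 1355 mg

1360 mg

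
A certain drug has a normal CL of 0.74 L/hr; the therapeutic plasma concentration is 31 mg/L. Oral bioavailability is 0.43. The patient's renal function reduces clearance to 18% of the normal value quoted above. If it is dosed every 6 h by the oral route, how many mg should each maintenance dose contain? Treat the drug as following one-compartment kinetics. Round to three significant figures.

Patient clearance = 0.18 × 0.7400 = 0.1332 L/h
D = CL × Css × τ / F = 0.1332 × 31 × 6 / 0.43 = 57.62 mg

57.6 mg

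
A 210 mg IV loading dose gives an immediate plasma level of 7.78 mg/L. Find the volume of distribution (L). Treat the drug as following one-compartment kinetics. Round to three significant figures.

27.0 L

Immediately after an IV bolus, C₀ = Dose / Vd, so Vd = Dose / C₀.
Vd = 210 / 7.78 = 26.99 L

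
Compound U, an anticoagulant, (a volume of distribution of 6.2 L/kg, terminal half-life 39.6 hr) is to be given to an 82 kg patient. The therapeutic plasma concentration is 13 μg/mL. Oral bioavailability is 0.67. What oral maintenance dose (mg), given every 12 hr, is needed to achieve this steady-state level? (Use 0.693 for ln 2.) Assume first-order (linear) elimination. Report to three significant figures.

2070 mg

Vd(total) = 82 kg × 6.2 L/kg = 508.4 L
k = 0.693/39.6 = 0.01750 h⁻¹, so CL = k·Vd = 0.01750 × 508.4 = 8.897 L/h
D = CL × Css × τ / F = 8.897 × 13 × 12 / 0.67 = 2072 mg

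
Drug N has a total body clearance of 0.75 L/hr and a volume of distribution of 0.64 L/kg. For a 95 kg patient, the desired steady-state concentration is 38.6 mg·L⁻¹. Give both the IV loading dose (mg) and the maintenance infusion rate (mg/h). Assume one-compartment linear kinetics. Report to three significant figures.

(a) 2350 mg; (b) 29.0 mg/h

Total Vd = 0.64 × 95 = 60.80 L
LD = Vd · C_target = 60.80 × 38.6 = 2347 mg
Maintenance: replace elimination → rate = CL × Css = 0.7500 × 38.6 = 28.95 mg/h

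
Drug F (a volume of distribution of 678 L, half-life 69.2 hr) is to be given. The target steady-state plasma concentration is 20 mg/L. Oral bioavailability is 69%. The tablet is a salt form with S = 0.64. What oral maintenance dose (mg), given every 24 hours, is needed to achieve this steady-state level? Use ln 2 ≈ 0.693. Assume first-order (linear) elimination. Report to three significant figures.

7380 mg

k = 0.693/69.2 = 0.01001 h⁻¹, so CL = k·Vd = 0.01001 × 678.0 = 6.787 L/h
D = CL × Css × τ / F / S = 6.787 × 20 × 24 / 0.69 / 0.64 = 7377 mg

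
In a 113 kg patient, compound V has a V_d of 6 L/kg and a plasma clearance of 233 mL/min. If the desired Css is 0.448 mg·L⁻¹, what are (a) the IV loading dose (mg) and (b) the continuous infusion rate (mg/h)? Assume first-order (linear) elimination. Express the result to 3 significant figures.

(a) 304 mg; (b) 6.26 mg/h

Total Vd = 6 × 113 = 678.0 L
Loading: fill Vd to C_target → 678.0 L × 0.448 mg/L = 303.7 mg
Convert clearance: 233 mL/min × 60 min/h ÷ 1000 mL/L = 13.98 L/h
Maintenance infusion rate = CL × Css = 13.98 × 0.448 = 6.263 mg/h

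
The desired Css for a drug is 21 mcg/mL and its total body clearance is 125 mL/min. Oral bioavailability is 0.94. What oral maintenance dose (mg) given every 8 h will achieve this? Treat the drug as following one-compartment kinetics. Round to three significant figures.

1340 mg

CL = 125 mL/min = 125 × 0.06 = 7.500 L/h
At steady state, dose per interval replaces the amount cleared in that interval: F·D/τ = CL·Css.
D = CL × Css × τ / F = 7.500 × 21 × 8 / 0.94 = 1340 mg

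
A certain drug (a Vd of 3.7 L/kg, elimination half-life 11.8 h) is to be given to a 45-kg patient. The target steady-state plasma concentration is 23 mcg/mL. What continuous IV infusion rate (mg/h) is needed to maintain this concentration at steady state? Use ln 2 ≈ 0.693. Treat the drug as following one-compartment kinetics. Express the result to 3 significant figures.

Vd(total) = 45 kg × 3.7 L/kg = 166.5 L
CL = ln 2 · Vd / t½ = 0.693 × 166.5 / 11.8 = 9.778 L/h
Infusion rate = CL × Css = 9.778 × 23 = 224.9 mg/h

225 mg/h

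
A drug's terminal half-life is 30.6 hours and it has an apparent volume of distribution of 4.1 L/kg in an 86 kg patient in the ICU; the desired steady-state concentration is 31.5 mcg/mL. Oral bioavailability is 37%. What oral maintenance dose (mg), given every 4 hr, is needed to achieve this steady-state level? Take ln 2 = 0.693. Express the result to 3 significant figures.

2720 mg

Vd = 4.1 L/kg × 86 kg = 352.6 L
CL = ln 2 · Vd / t½ = 0.693 × 352.6 / 30.6 = 7.985 L/h
D = CL × Css × τ / F = 7.985 × 31.5 × 4 / 0.37 = 2719 mg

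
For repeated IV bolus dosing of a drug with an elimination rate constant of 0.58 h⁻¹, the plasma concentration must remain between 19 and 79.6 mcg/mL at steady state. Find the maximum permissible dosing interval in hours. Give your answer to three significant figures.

2.47 h

Between IV bolus doses, concentration decays as C = C₀·e^(−kτ), so C_peak/C_trough = e^(kτ).
τ_max = ln(C_peak/C_trough) / k = ln(79.6/19) / 0.5800 = 1.433 / 0.5800 = 2.471 h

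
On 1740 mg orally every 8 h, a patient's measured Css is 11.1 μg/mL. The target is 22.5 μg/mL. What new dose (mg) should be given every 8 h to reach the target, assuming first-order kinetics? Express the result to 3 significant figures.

3530 mg

With linear kinetics, Css is proportional to dose rate (D/τ) at fixed clearance.
D₂ = D₁ × (Css,target / Css,current) = 1740 × 22.5/11.1 = 3527 mg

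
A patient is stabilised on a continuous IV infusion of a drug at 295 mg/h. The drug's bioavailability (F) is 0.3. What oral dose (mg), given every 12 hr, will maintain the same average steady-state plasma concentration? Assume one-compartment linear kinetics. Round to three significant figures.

To maintain the same Css, the systemic dosing rate must be unchanged: F·D/τ = infusion rate.
D = rate × τ / F = 295 × 12 / 0.3 = 11800 mg

11800 mg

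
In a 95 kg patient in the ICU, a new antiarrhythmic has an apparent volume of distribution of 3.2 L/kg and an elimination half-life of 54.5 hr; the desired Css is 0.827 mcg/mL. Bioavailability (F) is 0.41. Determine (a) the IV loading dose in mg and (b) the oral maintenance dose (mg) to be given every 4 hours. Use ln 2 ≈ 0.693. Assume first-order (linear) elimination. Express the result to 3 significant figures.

Vd(total) = 95 kg × 3.2 L/kg = 304.0 L
LD = Vd × C = 304.0 × 0.827 = 251.4 mg
CL = 0.693 × Vd / t½ = 0.693 × 304.0 / 54.5 = 3.866 L/h
D = CL × Css × τ / F = 3.866 × 0.827 × 4 / 0.41 = 31.19 mg

(a) 251 mg; (b) 31.2 mg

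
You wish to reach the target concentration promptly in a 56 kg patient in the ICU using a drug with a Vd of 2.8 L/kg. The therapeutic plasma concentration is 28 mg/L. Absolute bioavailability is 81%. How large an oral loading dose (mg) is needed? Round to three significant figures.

5420 mg

Total Vd = 2.8 × 56 = 156.8 L
LD = Vd × C / F = 156.8 × 28.00 / 0.81 = 5420 mg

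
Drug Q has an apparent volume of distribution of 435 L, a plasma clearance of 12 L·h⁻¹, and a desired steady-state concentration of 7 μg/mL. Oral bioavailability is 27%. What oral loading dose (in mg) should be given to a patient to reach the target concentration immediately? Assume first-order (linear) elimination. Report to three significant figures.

Loading dose depends on Vd (not clearance): it fills the distribution volume.
LD = Vd × C / F = 435.0 × 7.000 / 0.27 = 11280 mg

11300 mg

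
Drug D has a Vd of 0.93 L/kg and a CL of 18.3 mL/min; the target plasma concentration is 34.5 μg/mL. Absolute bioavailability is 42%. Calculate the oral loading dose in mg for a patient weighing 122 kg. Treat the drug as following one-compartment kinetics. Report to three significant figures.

9320 mg

Total Vd = 0.93 × 122 = 113.5 L
LD = Vd × C / F = 113.5 × 34.50 / 0.42 = 9323 mg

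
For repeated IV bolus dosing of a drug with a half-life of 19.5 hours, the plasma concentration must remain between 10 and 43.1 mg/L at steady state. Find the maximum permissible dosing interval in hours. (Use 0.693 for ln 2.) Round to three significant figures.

k = 0.693 / t½ = 0.693 / 19.5 = 0.03554 h⁻¹
Between IV bolus doses, concentration decays as C = C₀·e^(−kτ), so C_peak/C_trough = e^(kτ).
τ_max = ln(C_peak/C_trough) / k = ln(43.1/10) / 0.03554 = 1.461 / 0.03554 = 41.11 h

41.1 h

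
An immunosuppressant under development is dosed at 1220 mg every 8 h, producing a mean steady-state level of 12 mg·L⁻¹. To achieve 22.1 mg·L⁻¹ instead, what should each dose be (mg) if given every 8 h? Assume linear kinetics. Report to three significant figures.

2250 mg

For first-order elimination, Css ∝ F·D/(CL·τ); F and CL are unchanged, so Css ∝ D/τ.
D₂ = D₁ × (Css,target / Css,current) = 1220 × 22.1/12 = 2247 mg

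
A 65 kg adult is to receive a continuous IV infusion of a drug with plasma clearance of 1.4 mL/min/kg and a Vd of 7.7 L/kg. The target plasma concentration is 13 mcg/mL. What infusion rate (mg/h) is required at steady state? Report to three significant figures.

71.0 mg/h

CL = 1.4 mL/min/kg × 65 kg = 91.00 mL/min = 91.00 × 60/1000 = 5.460 L/h
Rate = CL × Css = 5.460 × 13 = 70.98 mg/h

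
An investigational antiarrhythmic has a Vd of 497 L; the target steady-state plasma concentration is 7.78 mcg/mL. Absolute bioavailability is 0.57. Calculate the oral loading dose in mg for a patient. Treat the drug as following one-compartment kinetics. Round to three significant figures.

LD = Vd × C / F = 497.0 × 7.780 / 0.57 = 6784 mg

6780 mg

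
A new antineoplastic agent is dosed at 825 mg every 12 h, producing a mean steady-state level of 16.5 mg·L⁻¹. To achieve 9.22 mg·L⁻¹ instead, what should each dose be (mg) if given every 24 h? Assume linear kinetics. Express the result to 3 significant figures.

922 mg

For first-order elimination, Css ∝ F·D/(CL·τ); F and CL are unchanged, so Css ∝ D/τ.
D₂ = D₁ × (Css,target / Css,current) × (τ₂/τ₁) = 825 × (9.22/16.5) × (24/12) = 922.0 mg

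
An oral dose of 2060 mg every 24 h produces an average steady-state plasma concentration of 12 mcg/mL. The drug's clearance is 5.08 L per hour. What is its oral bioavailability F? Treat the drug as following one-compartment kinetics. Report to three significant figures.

F·D/τ = CL·Css at steady state → F = CL·Css·τ / D.
F = 5.08 × 12 × 24 / 2060 = 0.710

0.710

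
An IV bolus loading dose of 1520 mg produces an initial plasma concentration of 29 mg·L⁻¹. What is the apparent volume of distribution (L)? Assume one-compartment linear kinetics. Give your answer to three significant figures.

Immediately after an IV bolus, C₀ = Dose / Vd, so Vd = Dose / C₀.
Vd = 1520 / 29 = 52.41 L

52.4 L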